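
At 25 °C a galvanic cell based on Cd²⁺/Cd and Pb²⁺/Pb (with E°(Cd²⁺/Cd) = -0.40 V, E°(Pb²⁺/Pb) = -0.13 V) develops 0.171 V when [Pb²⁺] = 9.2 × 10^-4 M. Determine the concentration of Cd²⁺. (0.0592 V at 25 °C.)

From the Nernst equation, log Q = n(E° − E)/0.0592 = 2(0.27 − 0.171)/0.0592 = 3.345, so Q = 2210.
With Q = [Cd²⁺]/[Pb²⁺] and the known concentrations, [Cd²⁺] in the numerator gives [Cd²⁺] = 2.0 M.

2.0 M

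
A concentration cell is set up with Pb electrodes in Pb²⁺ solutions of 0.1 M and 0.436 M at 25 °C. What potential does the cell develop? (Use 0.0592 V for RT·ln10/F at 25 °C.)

Both half-cells are Pb²⁺/Pb, so E°_cell = 0. The concentrated side is the cathode; the cell reaction moves Pb²⁺ from high to low concentration with n = 2.
Q = [Pb²⁺]_dilute/[Pb²⁺]_conc = 0.1/0.436 = 0.229.
E = 0 − (0.0592/2) log Q = −(0.0592/2)(-0.639) = 0.0189 V.

0.019 V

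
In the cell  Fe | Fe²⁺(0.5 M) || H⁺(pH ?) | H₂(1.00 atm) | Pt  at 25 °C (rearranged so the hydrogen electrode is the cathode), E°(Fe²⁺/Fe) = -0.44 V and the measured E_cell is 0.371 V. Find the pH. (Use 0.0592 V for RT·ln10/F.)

pH = 1.32

E°_cell = 0.44 V and n = 2.
log Q = n(E° − E)/0.0592 = 2×(0.44 − 0.371)/0.0592 = 2.331.
With Q = [Fe²⁺]·P(H₂) / [H⁺]^2, solving for [H⁺] gives log[H⁺] = -1.316, so pH = 1.32.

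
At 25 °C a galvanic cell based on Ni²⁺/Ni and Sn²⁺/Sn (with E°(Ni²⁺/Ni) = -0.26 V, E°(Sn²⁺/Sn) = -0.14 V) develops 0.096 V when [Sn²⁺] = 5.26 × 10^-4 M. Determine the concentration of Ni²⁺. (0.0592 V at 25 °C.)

0.0034 M

From the Nernst equation, log Q = n(E° − E)/0.0592 = 2(0.12 − 0.096)/0.0592 = 0.811, so Q = 6.47.
With Q = [Ni²⁺]/[Sn²⁺] and the known concentrations, [Ni²⁺] in the numerator gives [Ni²⁺] = 0.0034 M.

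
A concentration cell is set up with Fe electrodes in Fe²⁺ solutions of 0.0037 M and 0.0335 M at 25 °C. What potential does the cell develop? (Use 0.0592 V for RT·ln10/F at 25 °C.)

0.028 V

Both half-cells are Fe²⁺/Fe, so E°_cell = 0. The concentrated side is the cathode; the cell reaction moves Fe²⁺ from high to low concentration with n = 2.
Q = [Fe²⁺]_dilute/[Fe²⁺]_conc = 0.0037/0.0335 = 0.110.
E = 0 − (0.0592/2) log Q = −(0.0592/2)(-0.957) = 0.0283 V.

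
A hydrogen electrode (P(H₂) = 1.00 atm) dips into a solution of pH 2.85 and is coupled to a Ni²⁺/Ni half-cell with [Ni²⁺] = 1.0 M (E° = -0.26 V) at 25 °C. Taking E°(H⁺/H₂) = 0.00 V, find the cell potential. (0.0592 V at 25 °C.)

0.091 V

The hydrogen couple is the cathode, so E°_cell = 0.26 V; n = 2.
[H⁺] = 10^(−2.85) = 0.0014 M, and Q = [Ni²⁺]·P(H₂) / [H⁺]^2 = 5.01 × 10^5.
E = E° − (0.0592/2) log Q = 0.26 − (0.0592/2)(5.700) = 0.091 V.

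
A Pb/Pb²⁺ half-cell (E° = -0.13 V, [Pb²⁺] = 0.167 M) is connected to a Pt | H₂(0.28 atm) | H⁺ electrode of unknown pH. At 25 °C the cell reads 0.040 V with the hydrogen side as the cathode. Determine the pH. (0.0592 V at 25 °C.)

E°_cell = 0.13 V and n = 2.
log Q = n(E° − E)/0.0592 = 2×(0.13 − 0.040)/0.0592 = 3.041.
With Q = [Pb²⁺]·P(H₂) / [H⁺]^2, solving for [H⁺] gives log[H⁺] = -2.185, so pH = 2.19.

pH = 2.19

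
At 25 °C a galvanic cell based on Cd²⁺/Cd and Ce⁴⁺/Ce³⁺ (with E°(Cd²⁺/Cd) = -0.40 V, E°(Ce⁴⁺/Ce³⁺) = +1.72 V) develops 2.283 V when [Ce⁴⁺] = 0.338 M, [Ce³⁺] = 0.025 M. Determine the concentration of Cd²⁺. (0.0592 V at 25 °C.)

From the Nernst equation, log Q = n(E° − E)/0.0592 = 2(2.12 − 2.283)/0.0592 = -5.507, so Q = 3.11 × 10^-6.
With Q = [Cd²⁺]·[Ce³⁺]^2/[Ce⁴⁺]^2 and the known concentrations, [Cd²⁺] in the numerator gives [Cd²⁺] = 5.7 × 10^-4 M.

5.7 × 10^-4 M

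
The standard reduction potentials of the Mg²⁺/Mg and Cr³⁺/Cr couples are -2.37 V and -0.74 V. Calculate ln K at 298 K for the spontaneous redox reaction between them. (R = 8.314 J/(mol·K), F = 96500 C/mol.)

ln K = 380.9

E°_cell = -0.74 − (-2.37) = 1.63 V, with n = 6 electrons transferred.
At equilibrium E = 0, so the Nernst equation gives ln K = nFE°/RT = (6)(96500)(1.63)/((8.314)(298)) = 380.93.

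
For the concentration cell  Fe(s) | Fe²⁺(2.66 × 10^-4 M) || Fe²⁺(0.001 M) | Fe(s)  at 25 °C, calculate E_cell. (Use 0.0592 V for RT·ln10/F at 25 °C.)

Both half-cells are Fe²⁺/Fe, so E°_cell = 0. The concentrated side is the cathode; the cell reaction moves Fe²⁺ from high to low concentration with n = 2.
Q = [Fe²⁺]_dilute/[Fe²⁺]_conc = 2.66 × 10^-4/0.001 = 0.266.
E = 0 − (0.0592/2) log Q = −(0.0592/2)(-0.575) = 0.0170 V.

0.017 V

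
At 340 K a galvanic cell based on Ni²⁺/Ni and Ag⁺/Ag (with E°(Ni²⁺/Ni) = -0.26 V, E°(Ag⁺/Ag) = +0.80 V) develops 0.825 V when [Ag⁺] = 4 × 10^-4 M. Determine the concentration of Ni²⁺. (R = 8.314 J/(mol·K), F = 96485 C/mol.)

From the Nernst equation, ln Q = nF(E° − E)/RT = 2×96485×(1.06 − 0.825)/(8.314×340) = 16.042, so Q = 9.27 × 10^6.
With Q = [Ni²⁺]/[Ag⁺]^2 and the known concentrations, [Ni²⁺] in the numerator gives [Ni²⁺] = 1.5 M.

1.5 M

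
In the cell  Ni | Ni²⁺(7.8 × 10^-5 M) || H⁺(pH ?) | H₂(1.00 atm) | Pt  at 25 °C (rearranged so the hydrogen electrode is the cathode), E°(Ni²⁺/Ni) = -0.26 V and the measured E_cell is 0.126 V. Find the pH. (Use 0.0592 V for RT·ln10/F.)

E°_cell = 0.26 V and n = 2.
log Q = n(E° − E)/0.0592 = 2×(0.26 − 0.126)/0.0592 = 4.527.
With Q = [Ni²⁺]·P(H₂) / [H⁺]^2, solving for [H⁺] gives log[H⁺] = -4.317, so pH = 4.32.

pH = 4.32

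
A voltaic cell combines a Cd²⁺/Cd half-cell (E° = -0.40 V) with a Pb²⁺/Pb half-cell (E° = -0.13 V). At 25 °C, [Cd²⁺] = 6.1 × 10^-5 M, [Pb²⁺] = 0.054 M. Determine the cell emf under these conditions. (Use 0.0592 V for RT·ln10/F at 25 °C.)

0.357 V

The Pb²⁺/Pb couple has the higher reduction potential and acts as the cathode, so E°_cell = -0.13 − (-0.40) = 0.27 V.
Balancing electrons gives n = 2; the reaction quotient is Q = [Cd²⁺]/[Pb²⁺] = 0.00113.
At 25 °C, E = E° − (0.0592/n) log Q = 0.27 − (0.0592/2)(-2.947) = 0.270 + 0.087 = 0.357 V.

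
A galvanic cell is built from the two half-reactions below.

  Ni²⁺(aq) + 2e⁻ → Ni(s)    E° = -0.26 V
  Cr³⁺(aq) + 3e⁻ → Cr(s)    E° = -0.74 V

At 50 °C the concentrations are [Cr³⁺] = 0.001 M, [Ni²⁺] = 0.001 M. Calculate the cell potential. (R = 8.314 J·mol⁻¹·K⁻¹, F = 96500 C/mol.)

The Ni²⁺/Ni couple has the higher reduction potential and acts as the cathode, so E°_cell = -0.26 − (-0.74) = 0.48 V.
Balancing electrons gives n = 6; the reaction quotient is Q = [Cr³⁺]^2/[Ni²⁺]^3 = 1000.
E = E° − (RT/nF) ln Q = 0.48 − (8.314×323)/(6×96500) × (6.908) = 0.480 − 0.032 = 0.448 V.

0.448 V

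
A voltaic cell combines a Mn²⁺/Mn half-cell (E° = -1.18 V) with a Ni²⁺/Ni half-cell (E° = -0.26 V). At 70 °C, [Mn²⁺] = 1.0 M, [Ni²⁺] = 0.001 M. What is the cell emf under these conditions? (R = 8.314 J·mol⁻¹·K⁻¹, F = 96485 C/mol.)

The Ni²⁺/Ni couple has the higher reduction potential and acts as the cathode, so E°_cell = -0.26 − (-1.18) = 0.92 V.
Balancing electrons gives n = 2; the reaction quotient is Q = [Mn²⁺]/[Ni²⁺] = 1000.
E = E° − (RT/nF) ln Q = 0.92 − (8.314×343)/(2×96485) × (6.908) = 0.920 − 0.102 = 0.818 V.

0.818 V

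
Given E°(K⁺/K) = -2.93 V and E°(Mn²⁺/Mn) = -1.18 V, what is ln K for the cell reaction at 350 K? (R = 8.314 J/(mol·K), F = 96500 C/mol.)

ln K = 116.1

E°_cell = -1.18 − (-2.93) = 1.75 V, with n = 2 electrons transferred.
At equilibrium E = 0, so the Nernst equation gives ln K = nFE°/RT = (2)(96500)(1.75)/((8.314)(350)) = 116.07.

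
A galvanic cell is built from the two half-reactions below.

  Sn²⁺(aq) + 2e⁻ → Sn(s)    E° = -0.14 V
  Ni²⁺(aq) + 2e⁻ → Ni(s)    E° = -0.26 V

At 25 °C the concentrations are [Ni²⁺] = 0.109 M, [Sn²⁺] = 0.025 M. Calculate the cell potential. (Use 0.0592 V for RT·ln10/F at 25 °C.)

The Sn²⁺/Sn couple has the higher reduction potential and acts as the cathode, so E°_cell = -0.14 − (-0.26) = 0.12 V.
Balancing electrons gives n = 2; the reaction quotient is Q = [Ni²⁺]/[Sn²⁺] = 4.36.
At 25 °C, E = E° − (0.0592/n) log Q = 0.12 − (0.0592/2)(0.639) = 0.120 − 0.019 = 0.101 V.

0.101 V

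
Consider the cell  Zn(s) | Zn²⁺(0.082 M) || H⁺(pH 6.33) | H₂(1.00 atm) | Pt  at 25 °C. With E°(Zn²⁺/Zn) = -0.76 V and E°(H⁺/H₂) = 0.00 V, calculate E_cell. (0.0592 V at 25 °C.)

The hydrogen couple is the cathode, so E°_cell = 0.76 V; n = 2.
[H⁺] = 10^(−6.33) = 4.7 × 10^-7 M, and Q = [Zn²⁺]·P(H₂) / [H⁺]^2 = 3.75 × 10^11.
E = E° − (0.0592/2) log Q = 0.76 − (0.0592/2)(11.574) = 0.417 V.

0.42 V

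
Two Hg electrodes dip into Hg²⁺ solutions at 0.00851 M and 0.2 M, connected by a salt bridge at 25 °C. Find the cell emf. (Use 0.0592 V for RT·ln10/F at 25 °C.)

Both half-cells are Hg²⁺/Hg, so E°_cell = 0. The concentrated side is the cathode; the cell reaction moves Hg²⁺ from high to low concentration with n = 2.
Q = [Hg²⁺]_dilute/[Hg²⁺]_conc = 0.00851/0.2 = 0.0425.
E = 0 − (0.0592/2) log Q = −(0.0592/2)(-1.371) = 0.0406 V.

0.041 V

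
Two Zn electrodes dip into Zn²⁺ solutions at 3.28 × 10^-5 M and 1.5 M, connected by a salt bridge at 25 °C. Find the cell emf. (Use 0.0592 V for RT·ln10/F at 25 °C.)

0.14 V

Both half-cells are Zn²⁺/Zn, so E°_cell = 0. The concentrated side is the cathode; the cell reaction moves Zn²⁺ from high to low concentration with n = 2.
Q = [Zn²⁺]_dilute/[Zn²⁺]_conc = 3.28 × 10^-5/1.5 = 2.19 × 10^-5.
E = 0 − (0.0592/2) log Q = −(0.0592/2)(-4.660) = 0.1379 V.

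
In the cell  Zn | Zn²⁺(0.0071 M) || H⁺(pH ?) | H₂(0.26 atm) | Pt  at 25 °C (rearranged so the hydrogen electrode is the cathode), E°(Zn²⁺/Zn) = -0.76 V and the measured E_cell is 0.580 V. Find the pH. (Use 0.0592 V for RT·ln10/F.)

E°_cell = 0.76 V and n = 2.
log Q = n(E° − E)/0.0592 = 2×(0.76 − 0.580)/0.0592 = 6.081.
With Q = [Zn²⁺]·P(H₂) / [H⁺]^2, solving for [H⁺] gives log[H⁺] = -4.407, so pH = 4.41.

pH = 4.41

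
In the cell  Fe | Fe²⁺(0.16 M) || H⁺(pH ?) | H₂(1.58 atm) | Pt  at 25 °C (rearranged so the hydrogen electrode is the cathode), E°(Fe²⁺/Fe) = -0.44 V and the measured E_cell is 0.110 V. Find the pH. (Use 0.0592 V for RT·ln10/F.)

pH = 5.87

E°_cell = 0.44 V and n = 2.
log Q = n(E° − E)/0.0592 = 2×(0.44 − 0.110)/0.0592 = 11.149.
With Q = [Fe²⁺]·P(H₂) / [H⁺]^2, solving for [H⁺] gives log[H⁺] = -5.873, so pH = 5.87.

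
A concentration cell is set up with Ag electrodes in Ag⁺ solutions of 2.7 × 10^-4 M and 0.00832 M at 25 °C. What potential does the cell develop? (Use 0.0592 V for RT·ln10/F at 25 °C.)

0.088 V

Both half-cells are Ag⁺/Ag, so E°_cell = 0. The concentrated side is the cathode; the cell reaction moves Ag⁺ from high to low concentration with n = 1.
Q = [Ag⁺]_dilute/[Ag⁺]_conc = 2.7 × 10^-4/0.00832 = 0.0325.
E = 0 − (0.0592/1) log Q = −(0.0592/1)(-1.489) = 0.0881 V.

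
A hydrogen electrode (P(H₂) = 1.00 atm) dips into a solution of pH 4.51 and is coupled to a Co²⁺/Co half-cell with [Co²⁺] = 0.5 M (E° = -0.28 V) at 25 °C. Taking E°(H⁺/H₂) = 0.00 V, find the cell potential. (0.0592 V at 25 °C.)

The hydrogen couple is the cathode, so E°_cell = 0.28 V; n = 2.
[H⁺] = 10^(−4.51) = 3.1 × 10^-5 M, and Q = [Co²⁺]·P(H₂) / [H⁺]^2 = 5.24 × 10^8.
E = E° − (0.0592/2) log Q = 0.28 − (0.0592/2)(8.719) = 0.022 V.

0.022 V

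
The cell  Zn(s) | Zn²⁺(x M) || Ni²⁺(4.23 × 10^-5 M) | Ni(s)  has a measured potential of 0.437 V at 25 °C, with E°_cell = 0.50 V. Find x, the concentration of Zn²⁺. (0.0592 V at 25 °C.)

From the Nernst equation, log Q = n(E° − E)/0.0592 = 2(0.50 − 0.437)/0.0592 = 2.128, so Q = 134.
With Q = [Zn²⁺]/[Ni²⁺] and the known concentrations, [Zn²⁺] in the numerator gives [Zn²⁺] = 0.0057 M.

0.0057 M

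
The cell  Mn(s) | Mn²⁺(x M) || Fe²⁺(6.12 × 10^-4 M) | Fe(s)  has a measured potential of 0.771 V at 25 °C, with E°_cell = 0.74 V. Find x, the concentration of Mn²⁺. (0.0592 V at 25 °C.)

5.5 × 10^-5 M

From the Nernst equation, log Q = n(E° − E)/0.0592 = 2(0.74 − 0.771)/0.0592 = -1.047, so Q = 0.0897.
With Q = [Mn²⁺]/[Fe²⁺] and the known concentrations, [Mn²⁺] in the numerator gives [Mn²⁺] = 5.5 × 10^-5 M.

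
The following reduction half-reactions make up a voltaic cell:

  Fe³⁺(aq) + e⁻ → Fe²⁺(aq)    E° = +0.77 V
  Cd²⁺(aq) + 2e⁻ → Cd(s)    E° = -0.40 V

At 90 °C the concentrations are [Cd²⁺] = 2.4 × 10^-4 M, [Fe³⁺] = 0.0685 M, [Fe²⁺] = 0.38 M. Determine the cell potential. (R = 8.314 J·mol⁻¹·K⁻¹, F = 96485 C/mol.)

1.25 V

The Fe³⁺/Fe²⁺ couple has the higher reduction potential and acts as the cathode, so E°_cell = +0.77 − (-0.40) = 1.17 V.
Balancing electrons gives n = 2; the reaction quotient is Q = [Cd²⁺]·[Fe²⁺]^2/[Fe³⁺]^2 = 0.00739.
E = E° − (RT/nF) ln Q = 1.17 − (8.314×363)/(2×96485) × (-4.908) = 1.170 + 0.077 = 1.247 V.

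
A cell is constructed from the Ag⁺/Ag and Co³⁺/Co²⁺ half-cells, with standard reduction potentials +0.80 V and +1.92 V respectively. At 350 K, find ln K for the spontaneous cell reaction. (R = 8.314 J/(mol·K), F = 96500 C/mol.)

ln K = 37.1

E°_cell = +1.92 − (+0.80) = 1.12 V, with n = 1 electron transferred.
At equilibrium E = 0, so the Nernst equation gives ln K = nFE°/RT = (1)(96500)(1.12)/((8.314)(350)) = 37.14.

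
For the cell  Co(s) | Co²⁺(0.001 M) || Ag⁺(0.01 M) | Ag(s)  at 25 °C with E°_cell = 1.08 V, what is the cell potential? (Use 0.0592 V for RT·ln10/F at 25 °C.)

1.05 V

Balancing electrons gives n = 2; the reaction quotient is Q = [Co²⁺]/[Ag⁺]^2 = 10.0.
At 25 °C, E = E° − (0.0592/n) log Q = 1.08 − (0.0592/2)(1.000) = 1.080 − 0.030 = 1.050 V.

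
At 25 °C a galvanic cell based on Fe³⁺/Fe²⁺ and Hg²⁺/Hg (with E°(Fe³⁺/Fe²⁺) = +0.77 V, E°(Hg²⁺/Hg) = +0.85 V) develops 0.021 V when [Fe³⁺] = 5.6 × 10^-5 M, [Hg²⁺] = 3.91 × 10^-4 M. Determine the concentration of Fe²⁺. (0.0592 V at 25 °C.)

2.9 × 10^-4 M

From the Nernst equation, log Q = n(E° − E)/0.0592 = 2(0.08 − 0.021)/0.0592 = 1.993, so Q = 98.5.
With Q = [Fe³⁺]^2/([Fe²⁺]^2·[Hg²⁺]) and the known concentrations, [Fe²⁺]^2 in the denominator gives [Fe²⁺] = 2.9 × 10^-4 M.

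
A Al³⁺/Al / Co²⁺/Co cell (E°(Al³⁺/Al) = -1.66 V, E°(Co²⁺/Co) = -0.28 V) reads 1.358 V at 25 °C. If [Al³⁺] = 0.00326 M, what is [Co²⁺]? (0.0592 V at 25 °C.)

From the Nernst equation, log Q = n(E° − E)/0.0592 = 6(1.38 − 1.358)/0.0592 = 2.230, so Q = 170.
With Q = [Al³⁺]^2/[Co²⁺]^3 and the known concentrations, [Co²⁺]^3 in the denominator gives [Co²⁺] = 0.004 M.

0.004 M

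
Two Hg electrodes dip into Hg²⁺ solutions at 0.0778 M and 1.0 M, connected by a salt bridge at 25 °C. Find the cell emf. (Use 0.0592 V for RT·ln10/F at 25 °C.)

0.033 V

Both half-cells are Hg²⁺/Hg, so E°_cell = 0. The concentrated side is the cathode; the cell reaction moves Hg²⁺ from high to low concentration with n = 2.
Q = [Hg²⁺]_dilute/[Hg²⁺]_conc = 0.0778/1.0 = 0.0778.
E = 0 − (0.0592/2) log Q = −(0.0592/2)(-1.109) = 0.0328 V.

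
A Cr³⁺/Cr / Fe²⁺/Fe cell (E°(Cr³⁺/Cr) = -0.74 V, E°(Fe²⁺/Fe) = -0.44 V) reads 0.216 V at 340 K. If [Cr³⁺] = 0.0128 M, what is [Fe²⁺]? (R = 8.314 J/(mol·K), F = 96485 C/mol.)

1.8 × 10^-4 M

From the Nernst equation, ln Q = nF(E° − E)/RT = 6×96485×(0.30 − 0.216)/(8.314×340) = 17.203, so Q = 2.96 × 10^7.
With Q = [Cr³⁺]^2/[Fe²⁺]^3 and the known concentrations, [Fe²⁺]^3 in the denominator gives [Fe²⁺] = 1.8 × 10^-4 M.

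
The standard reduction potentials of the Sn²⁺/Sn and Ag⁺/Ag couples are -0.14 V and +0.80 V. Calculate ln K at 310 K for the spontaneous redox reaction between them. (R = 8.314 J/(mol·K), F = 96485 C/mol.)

E°_cell = +0.80 − (-0.14) = 0.94 V, with n = 2 electrons transferred.
At equilibrium E = 0, so the Nernst equation gives ln K = nFE°/RT = (2)(96485)(0.94)/((8.314)(310)) = 70.38.

ln K = 70.4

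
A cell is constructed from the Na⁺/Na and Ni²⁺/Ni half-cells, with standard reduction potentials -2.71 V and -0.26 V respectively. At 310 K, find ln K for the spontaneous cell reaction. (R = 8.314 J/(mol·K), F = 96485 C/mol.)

E°_cell = -0.26 − (-2.71) = 2.45 V, with n = 2 electrons transferred.
At equilibrium E = 0, so the Nernst equation gives ln K = nFE°/RT = (2)(96485)(2.45)/((8.314)(310)) = 183.44.

ln K = 183.4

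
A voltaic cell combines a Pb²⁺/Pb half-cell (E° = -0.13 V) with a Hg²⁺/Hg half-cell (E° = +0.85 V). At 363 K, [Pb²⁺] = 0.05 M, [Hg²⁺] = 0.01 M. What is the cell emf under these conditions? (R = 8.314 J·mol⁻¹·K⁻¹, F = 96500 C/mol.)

0.955 V

The Hg²⁺/Hg couple has the higher reduction potential and acts as the cathode, so E°_cell = +0.85 − (-0.13) = 0.98 V.
Balancing electrons gives n = 2; the reaction quotient is Q = [Pb²⁺]/[Hg²⁺] = 5.00.
E = E° − (RT/nF) ln Q = 0.98 − (8.314×363)/(2×96500) × (1.609) = 0.980 − 0.025 = 0.955 V.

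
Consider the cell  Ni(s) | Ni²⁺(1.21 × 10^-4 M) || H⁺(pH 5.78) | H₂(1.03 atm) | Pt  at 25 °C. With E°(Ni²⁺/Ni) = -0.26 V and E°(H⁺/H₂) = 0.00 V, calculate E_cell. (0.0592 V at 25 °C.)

0.033 V

The hydrogen couple is the cathode, so E°_cell = 0.26 V; n = 2.
[H⁺] = 10^(−5.78) = 1.7 × 10^-6 M, and Q = [Ni²⁺]·P(H₂) / [H⁺]^2 = 4.53 × 10^7.
E = E° − (0.0592/2) log Q = 0.26 − (0.0592/2)(7.656) = 0.033 V.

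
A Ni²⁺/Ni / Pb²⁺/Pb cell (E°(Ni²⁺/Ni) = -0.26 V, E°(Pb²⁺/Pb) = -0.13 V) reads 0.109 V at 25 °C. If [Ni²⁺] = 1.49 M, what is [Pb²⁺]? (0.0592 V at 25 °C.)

From the Nernst equation, log Q = n(E° − E)/0.0592 = 2(0.13 − 0.109)/0.0592 = 0.709, so Q = 5.12.
With Q = [Ni²⁺]/[Pb²⁺] and the known concentrations, [Pb²⁺] in the denominator gives [Pb²⁺] = 0.29 M.

0.29 M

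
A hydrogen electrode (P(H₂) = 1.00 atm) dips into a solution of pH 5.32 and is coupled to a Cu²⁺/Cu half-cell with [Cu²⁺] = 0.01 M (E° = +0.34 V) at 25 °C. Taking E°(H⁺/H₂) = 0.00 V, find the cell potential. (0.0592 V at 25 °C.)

0.60 V

The Cu²⁺/Cu couple is the cathode, so E°_cell = 0.34 V; n = 2.
[H⁺] = 10^(−5.32) = 4.8 × 10^-6 M, and Q = [H⁺]^2 / ([Cu²⁺]·P(H₂)) = 2.29 × 10^-9.
E = E° − (0.0592/2) log Q = 0.34 − (0.0592/2)(-8.640) = 0.596 V.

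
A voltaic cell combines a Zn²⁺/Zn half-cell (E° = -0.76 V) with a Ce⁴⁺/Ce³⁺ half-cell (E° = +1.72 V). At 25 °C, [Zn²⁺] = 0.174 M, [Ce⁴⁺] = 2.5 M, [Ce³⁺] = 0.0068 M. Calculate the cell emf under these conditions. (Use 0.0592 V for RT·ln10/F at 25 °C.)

2.65 V

The Ce⁴⁺/Ce³⁺ couple has the higher reduction potential and acts as the cathode, so E°_cell = +1.72 − (-0.76) = 2.48 V.
Balancing electrons gives n = 2; the reaction quotient is Q = [Zn²⁺]·[Ce³⁺]^2/[Ce⁴⁺]^2 = 1.29 × 10^-6.
At 25 °C, E = E° − (0.0592/n) log Q = 2.48 − (0.0592/2)(-5.890) = 2.480 + 0.174 = 2.654 V.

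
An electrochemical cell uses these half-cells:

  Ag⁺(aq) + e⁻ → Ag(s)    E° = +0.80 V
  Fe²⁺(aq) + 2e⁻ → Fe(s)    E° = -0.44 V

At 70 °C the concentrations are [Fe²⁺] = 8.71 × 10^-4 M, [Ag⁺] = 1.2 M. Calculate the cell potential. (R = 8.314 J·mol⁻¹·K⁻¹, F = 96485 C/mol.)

1.35 V

The Ag⁺/Ag couple has the higher reduction potential and acts as the cathode, so E°_cell = +0.80 − (-0.44) = 1.24 V.
Balancing electrons gives n = 2; the reaction quotient is Q = [Fe²⁺]/[Ag⁺]^2 = 6.05 × 10^-4.
E = E° − (RT/nF) ln Q = 1.24 − (8.314×343)/(2×96485) × (-7.411) = 1.240 + 0.110 = 1.350 V.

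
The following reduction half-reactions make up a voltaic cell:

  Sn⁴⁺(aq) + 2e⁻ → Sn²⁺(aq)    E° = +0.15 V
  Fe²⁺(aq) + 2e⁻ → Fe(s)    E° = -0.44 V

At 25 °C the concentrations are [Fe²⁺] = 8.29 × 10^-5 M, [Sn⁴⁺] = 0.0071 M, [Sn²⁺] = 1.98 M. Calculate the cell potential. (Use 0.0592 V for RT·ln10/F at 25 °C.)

The Sn⁴⁺/Sn²⁺ couple has the higher reduction potential and acts as the cathode, so E°_cell = +0.15 − (-0.44) = 0.59 V.
Balancing electrons gives n = 2; the reaction quotient is Q = [Fe²⁺]·[Sn²⁺]/[Sn⁴⁺] = 0.0231.
At 25 °C, E = E° − (0.0592/n) log Q = 0.59 − (0.0592/2)(-1.636) = 0.590 + 0.048 = 0.638 V.

0.638 V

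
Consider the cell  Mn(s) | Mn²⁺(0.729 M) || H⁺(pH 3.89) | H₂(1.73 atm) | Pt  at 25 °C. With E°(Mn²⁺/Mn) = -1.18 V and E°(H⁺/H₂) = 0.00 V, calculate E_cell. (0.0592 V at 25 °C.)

The hydrogen couple is the cathode, so E°_cell = 1.18 V; n = 2.
[H⁺] = 10^(−3.89) = 1.3 × 10^-4 M, and Q = [Mn²⁺]·P(H₂) / [H⁺]^2 = 7.6 × 10^7.
E = E° − (0.0592/2) log Q = 1.18 − (0.0592/2)(7.881) = 0.947 V.

0.95 V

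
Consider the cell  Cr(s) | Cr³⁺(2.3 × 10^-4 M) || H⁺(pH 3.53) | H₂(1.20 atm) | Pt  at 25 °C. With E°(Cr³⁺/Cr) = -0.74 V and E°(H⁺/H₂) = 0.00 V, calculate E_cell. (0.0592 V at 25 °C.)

The hydrogen couple is the cathode, so E°_cell = 0.74 V; n = 6.
[H⁺] = 10^(−3.53) = 3 × 10^-4 M, and Q = [Cr³⁺]^2·P(H₂)^3 / [H⁺]^6 = 1.38 × 10^14.
E = E° − (0.0592/6) log Q = 0.74 − (0.0592/6)(14.141) = 0.600 V.

0.60 V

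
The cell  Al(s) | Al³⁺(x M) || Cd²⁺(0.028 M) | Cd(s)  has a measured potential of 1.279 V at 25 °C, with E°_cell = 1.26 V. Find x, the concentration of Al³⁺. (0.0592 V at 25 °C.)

5.1 × 10^-4 M

From the Nernst equation, log Q = n(E° − E)/0.0592 = 6(1.26 − 1.279)/0.0592 = -1.926, so Q = 0.0119.
With Q = [Al³⁺]^2/[Cd²⁺]^3 and the known concentrations, [Al³⁺]^2 in the numerator gives [Al³⁺] = 5.1 × 10^-4 M.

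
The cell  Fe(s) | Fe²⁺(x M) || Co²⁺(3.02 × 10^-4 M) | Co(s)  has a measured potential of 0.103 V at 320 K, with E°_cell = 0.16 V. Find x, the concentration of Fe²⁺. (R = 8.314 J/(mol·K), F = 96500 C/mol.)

0.019 M

From the Nernst equation, ln Q = nF(E° − E)/RT = 2×96500×(0.16 − 0.103)/(8.314×320) = 4.135, so Q = 62.5.
With Q = [Fe²⁺]/[Co²⁺] and the known concentrations, [Fe²⁺] in the numerator gives [Fe²⁺] = 0.019 M.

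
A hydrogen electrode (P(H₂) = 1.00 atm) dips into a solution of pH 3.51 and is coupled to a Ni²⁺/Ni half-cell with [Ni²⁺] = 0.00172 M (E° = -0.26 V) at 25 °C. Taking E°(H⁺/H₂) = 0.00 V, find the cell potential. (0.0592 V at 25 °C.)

The hydrogen couple is the cathode, so E°_cell = 0.26 V; n = 2.
[H⁺] = 10^(−3.51) = 3.1 × 10^-4 M, and Q = [Ni²⁺]·P(H₂) / [H⁺]^2 = 1.8 × 10^4.
E = E° − (0.0592/2) log Q = 0.26 − (0.0592/2)(4.256) = 0.134 V.

0.13 V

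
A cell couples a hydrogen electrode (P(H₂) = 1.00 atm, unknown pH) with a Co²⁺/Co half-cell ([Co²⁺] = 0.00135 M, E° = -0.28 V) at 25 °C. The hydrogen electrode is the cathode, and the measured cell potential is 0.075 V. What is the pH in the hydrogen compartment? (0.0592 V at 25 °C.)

E°_cell = 0.28 V and n = 2.
log Q = n(E° − E)/0.0592 = 2×(0.28 − 0.075)/0.0592 = 6.926.
With Q = [Co²⁺]·P(H₂) / [H⁺]^2, solving for [H⁺] gives log[H⁺] = -4.898, so pH = 4.90.

pH = 4.90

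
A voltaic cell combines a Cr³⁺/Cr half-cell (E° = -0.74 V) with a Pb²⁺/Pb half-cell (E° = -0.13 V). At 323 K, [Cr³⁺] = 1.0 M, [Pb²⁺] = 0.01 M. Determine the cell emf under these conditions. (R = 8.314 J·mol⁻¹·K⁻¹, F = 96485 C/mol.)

0.546 V

The Pb²⁺/Pb couple has the higher reduction potential and acts as the cathode, so E°_cell = -0.13 − (-0.74) = 0.61 V.
Balancing electrons gives n = 6; the reaction quotient is Q = [Cr³⁺]^2/[Pb²⁺]^3 = 1 × 10^6.
E = E° − (RT/nF) ln Q = 0.61 − (8.314×323)/(6×96485) × (13.816) = 0.610 − 0.064 = 0.546 V.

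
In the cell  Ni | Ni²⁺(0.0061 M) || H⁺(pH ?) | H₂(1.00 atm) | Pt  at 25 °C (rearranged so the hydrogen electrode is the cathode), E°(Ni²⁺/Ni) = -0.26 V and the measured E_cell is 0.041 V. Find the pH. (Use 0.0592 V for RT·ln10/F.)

E°_cell = 0.26 V and n = 2.
log Q = n(E° − E)/0.0592 = 2×(0.26 − 0.041)/0.0592 = 7.399.
With Q = [Ni²⁺]·P(H₂) / [H⁺]^2, solving for [H⁺] gives log[H⁺] = -4.807, so pH = 4.81.

pH = 4.81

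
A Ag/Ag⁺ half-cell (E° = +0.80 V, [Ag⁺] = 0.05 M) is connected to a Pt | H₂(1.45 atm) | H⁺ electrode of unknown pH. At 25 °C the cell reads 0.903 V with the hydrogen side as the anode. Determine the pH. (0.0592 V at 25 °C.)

pH = 2.96

E°_cell = 0.80 V and n = 2.
log Q = n(E° − E)/0.0592 = 2×(0.80 − 0.903)/0.0592 = -3.480.
With Q = [H⁺]^2 / ([Ag⁺]^2·P(H₂)), solving for [H⁺] gives log[H⁺] = -2.960, so pH = 2.96.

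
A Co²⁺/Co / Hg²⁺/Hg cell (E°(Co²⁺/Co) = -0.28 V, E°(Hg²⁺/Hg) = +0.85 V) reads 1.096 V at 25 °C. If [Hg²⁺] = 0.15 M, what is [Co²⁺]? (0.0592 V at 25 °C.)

2.1 M

From the Nernst equation, log Q = n(E° − E)/0.0592 = 2(1.13 − 1.096)/0.0592 = 1.149, so Q = 14.1.
With Q = [Co²⁺]/[Hg²⁺] and the known concentrations, [Co²⁺] in the numerator gives [Co²⁺] = 2.1 M.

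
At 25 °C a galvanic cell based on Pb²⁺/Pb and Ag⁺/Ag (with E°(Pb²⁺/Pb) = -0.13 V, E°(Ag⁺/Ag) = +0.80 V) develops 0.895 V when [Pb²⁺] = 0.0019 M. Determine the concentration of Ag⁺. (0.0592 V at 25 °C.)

From the Nernst equation, log Q = n(E° − E)/0.0592 = 2(0.93 − 0.895)/0.0592 = 1.182, so Q = 15.2.
With Q = [Pb²⁺]/[Ag⁺]^2 and the known concentrations, [Ag⁺]^2 in the denominator gives [Ag⁺] = 0.011 M.

0.011 M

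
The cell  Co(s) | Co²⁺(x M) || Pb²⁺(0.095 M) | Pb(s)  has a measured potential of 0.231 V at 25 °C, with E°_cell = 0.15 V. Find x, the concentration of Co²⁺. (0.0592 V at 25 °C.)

1.7 × 10^-4 M

From the Nernst equation, log Q = n(E° − E)/0.0592 = 2(0.15 − 0.231)/0.0592 = -2.736, so Q = 0.00183.
With Q = [Co²⁺]/[Pb²⁺] and the known concentrations, [Co²⁺] in the numerator gives [Co²⁺] = 1.7 × 10^-4 M.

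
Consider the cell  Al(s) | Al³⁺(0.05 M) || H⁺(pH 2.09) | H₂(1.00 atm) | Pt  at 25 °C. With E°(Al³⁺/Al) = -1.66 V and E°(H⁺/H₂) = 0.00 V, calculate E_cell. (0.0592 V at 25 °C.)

The hydrogen couple is the cathode, so E°_cell = 1.66 V; n = 6.
[H⁺] = 10^(−2.09) = 0.0081 M, and Q = [Al³⁺]^2·P(H₂)^3 / [H⁺]^6 = 8.67 × 10^9.
E = E° − (0.0592/6) log Q = 1.66 − (0.0592/6)(9.938) = 1.562 V.

1.56 V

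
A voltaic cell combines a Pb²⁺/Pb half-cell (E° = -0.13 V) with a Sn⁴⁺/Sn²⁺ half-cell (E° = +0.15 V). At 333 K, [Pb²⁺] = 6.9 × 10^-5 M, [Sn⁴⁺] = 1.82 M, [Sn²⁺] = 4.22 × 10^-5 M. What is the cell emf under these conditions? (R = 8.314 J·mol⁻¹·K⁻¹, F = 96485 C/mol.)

The Sn⁴⁺/Sn²⁺ couple has the higher reduction potential and acts as the cathode, so E°_cell = +0.15 − (-0.13) = 0.28 V.
Balancing electrons gives n = 2; the reaction quotient is Q = [Pb²⁺]·[Sn²⁺]/[Sn⁴⁺] = 1.6 × 10^-9.
E = E° − (RT/nF) ln Q = 0.28 − (8.314×333)/(2×96485) × (-20.253) = 0.280 + 0.291 = 0.571 V.

0.571 V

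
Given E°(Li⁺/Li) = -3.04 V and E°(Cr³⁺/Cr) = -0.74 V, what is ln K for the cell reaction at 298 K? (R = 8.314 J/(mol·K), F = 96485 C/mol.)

ln K = 268.7

E°_cell = -0.74 − (-3.04) = 2.30 V, with n = 3 electrons transferred.
At equilibrium E = 0, so the Nernst equation gives ln K = nFE°/RT = (3)(96485)(2.30)/((8.314)(298)) = 268.71.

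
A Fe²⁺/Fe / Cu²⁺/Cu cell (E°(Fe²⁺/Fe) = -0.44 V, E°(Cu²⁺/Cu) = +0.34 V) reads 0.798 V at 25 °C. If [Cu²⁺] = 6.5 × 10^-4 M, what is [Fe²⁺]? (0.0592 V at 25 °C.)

1.6 × 10^-4 M

From the Nernst equation, log Q = n(E° − E)/0.0592 = 2(0.78 − 0.798)/0.0592 = -0.608, so Q = 0.247.
With Q = [Fe²⁺]/[Cu²⁺] and the known concentrations, [Fe²⁺] in the numerator gives [Fe²⁺] = 1.6 × 10^-4 M.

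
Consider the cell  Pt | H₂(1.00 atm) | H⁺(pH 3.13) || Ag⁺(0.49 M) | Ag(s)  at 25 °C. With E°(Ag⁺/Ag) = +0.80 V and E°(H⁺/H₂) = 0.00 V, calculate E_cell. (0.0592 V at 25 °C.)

0.97 V

The Ag⁺/Ag couple is the cathode, so E°_cell = 0.80 V; n = 2.
[H⁺] = 10^(−3.13) = 7.4 × 10^-4 M, and Q = [H⁺]^2 / ([Ag⁺]^2·P(H₂)) = 2.29 × 10^-6.
E = E° − (0.0592/2) log Q = 0.80 − (0.0592/2)(-5.640) = 0.967 V.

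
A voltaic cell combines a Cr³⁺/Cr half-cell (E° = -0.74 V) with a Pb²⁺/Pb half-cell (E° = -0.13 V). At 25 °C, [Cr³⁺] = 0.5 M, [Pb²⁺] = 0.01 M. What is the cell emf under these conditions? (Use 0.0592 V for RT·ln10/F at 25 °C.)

The Pb²⁺/Pb couple has the higher reduction potential and acts as the cathode, so E°_cell = -0.13 − (-0.74) = 0.61 V.
Balancing electrons gives n = 6; the reaction quotient is Q = [Cr³⁺]^2/[Pb²⁺]^3 = 2.5 × 10^5.
At 25 °C, E = E° − (0.0592/n) log Q = 0.61 − (0.0592/6)(5.398) = 0.610 − 0.053 = 0.557 V.

0.557 V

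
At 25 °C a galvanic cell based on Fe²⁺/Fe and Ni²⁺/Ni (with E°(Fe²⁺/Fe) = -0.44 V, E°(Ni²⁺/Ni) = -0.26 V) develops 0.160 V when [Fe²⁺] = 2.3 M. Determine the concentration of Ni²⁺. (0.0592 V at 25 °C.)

From the Nernst equation, log Q = n(E° − E)/0.0592 = 2(0.18 − 0.160)/0.0592 = 0.676, so Q = 4.74.
With Q = [Fe²⁺]/[Ni²⁺] and the known concentrations, [Ni²⁺] in the denominator gives [Ni²⁺] = 0.49 M.

0.49 M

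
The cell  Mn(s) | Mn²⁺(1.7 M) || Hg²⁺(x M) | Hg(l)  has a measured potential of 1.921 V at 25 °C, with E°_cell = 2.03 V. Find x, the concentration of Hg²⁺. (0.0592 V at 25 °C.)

3.5 × 10^-4 M

From the Nernst equation, log Q = n(E° − E)/0.0592 = 2(2.03 − 1.921)/0.0592 = 3.682, so Q = 4810.
With Q = [Mn²⁺]/[Hg²⁺] and the known concentrations, [Hg²⁺] in the denominator gives [Hg²⁺] = 3.5 × 10^-4 M.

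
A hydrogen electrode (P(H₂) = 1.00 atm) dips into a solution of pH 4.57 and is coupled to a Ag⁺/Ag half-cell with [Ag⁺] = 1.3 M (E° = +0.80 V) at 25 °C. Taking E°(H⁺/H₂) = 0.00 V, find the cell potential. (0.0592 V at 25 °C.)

1.08 V

The Ag⁺/Ag couple is the cathode, so E°_cell = 0.80 V; n = 2.
[H⁺] = 10^(−4.57) = 2.7 × 10^-5 M, and Q = [H⁺]^2 / ([Ag⁺]^2·P(H₂)) = 4.29 × 10^-10.
E = E° − (0.0592/2) log Q = 0.80 − (0.0592/2)(-9.368) = 1.077 V.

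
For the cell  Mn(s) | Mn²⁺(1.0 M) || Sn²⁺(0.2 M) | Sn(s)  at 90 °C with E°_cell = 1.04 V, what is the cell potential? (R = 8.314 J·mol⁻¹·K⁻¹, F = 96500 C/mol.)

Balancing electrons gives n = 2; the reaction quotient is Q = [Mn²⁺]/[Sn²⁺] = 5.00.
E = E° − (RT/nF) ln Q = 1.04 − (8.314×363)/(2×96500) × (1.609) = 1.040 − 0.025 = 1.015 V.

1.01 V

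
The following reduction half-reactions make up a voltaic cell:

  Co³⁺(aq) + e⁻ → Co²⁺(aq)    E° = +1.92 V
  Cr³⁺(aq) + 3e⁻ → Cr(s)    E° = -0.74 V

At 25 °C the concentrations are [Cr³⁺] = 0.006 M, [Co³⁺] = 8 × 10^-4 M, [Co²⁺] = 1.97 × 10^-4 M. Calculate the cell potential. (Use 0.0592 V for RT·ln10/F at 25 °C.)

The Co³⁺/Co²⁺ couple has the higher reduction potential and acts as the cathode, so E°_cell = +1.92 − (-0.74) = 2.66 V.
Balancing electrons gives n = 3; the reaction quotient is Q = [Cr³⁺]·[Co²⁺]^3/[Co³⁺]^3 = 8.96 × 10^-5.
At 25 °C, E = E° − (0.0592/n) log Q = 2.66 − (0.0592/3)(-4.048) = 2.660 + 0.080 = 2.740 V.

2.74 V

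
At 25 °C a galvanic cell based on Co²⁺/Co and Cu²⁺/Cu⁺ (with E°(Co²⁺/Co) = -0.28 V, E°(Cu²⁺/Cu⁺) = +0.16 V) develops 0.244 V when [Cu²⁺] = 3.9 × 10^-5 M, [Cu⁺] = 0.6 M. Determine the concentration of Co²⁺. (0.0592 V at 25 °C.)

From the Nernst equation, log Q = n(E° − E)/0.0592 = 2(0.44 − 0.244)/0.0592 = 6.622, so Q = 4.18 × 10^6.
With Q = [Co²⁺]·[Cu⁺]^2/[Cu²⁺]^2 and the known concentrations, [Co²⁺] in the numerator gives [Co²⁺] = 0.018 M.

0.018 M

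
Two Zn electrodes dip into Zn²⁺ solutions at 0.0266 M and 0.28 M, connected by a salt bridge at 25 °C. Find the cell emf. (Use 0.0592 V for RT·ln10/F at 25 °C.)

0.030 V

Both half-cells are Zn²⁺/Zn, so E°_cell = 0. The concentrated side is the cathode; the cell reaction moves Zn²⁺ from high to low concentration with n = 2.
Q = [Zn²⁺]_dilute/[Zn²⁺]_conc = 0.0266/0.28 = 0.0950.
E = 0 − (0.0592/2) log Q = −(0.0592/2)(-1.022) = 0.0303 V.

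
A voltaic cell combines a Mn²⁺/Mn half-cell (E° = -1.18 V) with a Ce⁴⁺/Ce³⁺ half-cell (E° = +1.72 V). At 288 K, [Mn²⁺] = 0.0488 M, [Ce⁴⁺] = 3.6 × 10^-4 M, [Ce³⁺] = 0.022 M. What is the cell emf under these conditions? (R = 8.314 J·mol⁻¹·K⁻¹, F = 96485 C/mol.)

2.84 V

The Ce⁴⁺/Ce³⁺ couple has the higher reduction potential and acts as the cathode, so E°_cell = +1.72 − (-1.18) = 2.90 V.
Balancing electrons gives n = 2; the reaction quotient is Q = [Mn²⁺]·[Ce³⁺]^2/[Ce⁴⁺]^2 = 182.
E = E° − (RT/nF) ln Q = 2.90 − (8.314×288)/(2×96485) × (5.205) = 2.900 − 0.065 = 2.835 V.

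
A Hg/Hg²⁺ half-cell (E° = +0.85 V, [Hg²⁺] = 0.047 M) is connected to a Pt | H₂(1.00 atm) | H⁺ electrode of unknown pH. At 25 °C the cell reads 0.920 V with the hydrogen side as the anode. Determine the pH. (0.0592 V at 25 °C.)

pH = 1.85

E°_cell = 0.85 V and n = 2.
log Q = n(E° − E)/0.0592 = 2×(0.85 − 0.920)/0.0592 = -2.365.
With Q = [H⁺]^2 / ([Hg²⁺]·P(H₂)), solving for [H⁺] gives log[H⁺] = -1.846, so pH = 1.85.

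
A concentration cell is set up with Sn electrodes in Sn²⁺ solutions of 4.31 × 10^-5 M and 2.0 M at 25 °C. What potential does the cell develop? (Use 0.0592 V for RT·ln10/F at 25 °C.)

Both half-cells are Sn²⁺/Sn, so E°_cell = 0. The concentrated side is the cathode; the cell reaction moves Sn²⁺ from high to low concentration with n = 2.
Q = [Sn²⁺]_dilute/[Sn²⁺]_conc = 4.31 × 10^-5/2.0 = 2.15 × 10^-5.
E = 0 − (0.0592/2) log Q = −(0.0592/2)(-4.667) = 0.1381 V.

0.14 V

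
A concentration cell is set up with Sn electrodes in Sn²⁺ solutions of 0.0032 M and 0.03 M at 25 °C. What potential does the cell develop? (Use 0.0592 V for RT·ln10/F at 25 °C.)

0.029 V

Both half-cells are Sn²⁺/Sn, so E°_cell = 0. The concentrated side is the cathode; the cell reaction moves Sn²⁺ from high to low concentration with n = 2.
Q = [Sn²⁺]_dilute/[Sn²⁺]_conc = 0.0032/0.03 = 0.107.
E = 0 − (0.0592/2) log Q = −(0.0592/2)(-0.972) = 0.0288 V.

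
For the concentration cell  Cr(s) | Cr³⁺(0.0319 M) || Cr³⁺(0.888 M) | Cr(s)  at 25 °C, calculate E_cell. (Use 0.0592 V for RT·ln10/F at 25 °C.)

0.029 V

Both half-cells are Cr³⁺/Cr, so E°_cell = 0. The concentrated side is the cathode; the cell reaction moves Cr³⁺ from high to low concentration with n = 3.
Q = [Cr³⁺]_dilute/[Cr³⁺]_conc = 0.0319/0.888 = 0.0359.
E = 0 − (0.0592/3) log Q = −(0.0592/3)(-1.445) = 0.0285 V.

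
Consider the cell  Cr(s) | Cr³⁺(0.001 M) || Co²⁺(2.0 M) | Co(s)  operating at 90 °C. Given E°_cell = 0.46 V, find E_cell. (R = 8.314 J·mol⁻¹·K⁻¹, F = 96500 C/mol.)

0.543 V

Balancing electrons gives n = 6; the reaction quotient is Q = [Cr³⁺]^2/[Co²⁺]^3 = 1.25 × 10^-7.
E = E° − (RT/nF) ln Q = 0.46 − (8.314×363)/(6×96500) × (-15.895) = 0.460 + 0.083 = 0.543 V.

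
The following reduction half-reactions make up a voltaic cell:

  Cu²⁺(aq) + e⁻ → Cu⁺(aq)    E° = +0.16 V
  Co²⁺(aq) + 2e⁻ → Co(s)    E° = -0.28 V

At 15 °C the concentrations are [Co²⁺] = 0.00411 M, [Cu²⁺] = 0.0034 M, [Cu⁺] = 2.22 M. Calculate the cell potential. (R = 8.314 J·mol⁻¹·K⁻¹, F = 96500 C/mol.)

0.347 V

The Cu²⁺/Cu⁺ couple has the higher reduction potential and acts as the cathode, so E°_cell = +0.16 − (-0.28) = 0.44 V.
Balancing electrons gives n = 2; the reaction quotient is Q = [Co²⁺]·[Cu⁺]^2/[Cu²⁺]^2 = 1750.
E = E° − (RT/nF) ln Q = 0.44 − (8.314×288)/(2×96500) × (7.469) = 0.440 − 0.093 = 0.347 V.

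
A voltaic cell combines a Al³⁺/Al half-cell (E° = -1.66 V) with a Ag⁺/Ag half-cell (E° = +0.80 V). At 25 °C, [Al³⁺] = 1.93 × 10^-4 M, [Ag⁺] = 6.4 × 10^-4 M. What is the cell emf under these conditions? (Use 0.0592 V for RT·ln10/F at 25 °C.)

The Ag⁺/Ag couple has the higher reduction potential and acts as the cathode, so E°_cell = +0.80 − (-1.66) = 2.46 V.
Balancing electrons gives n = 3; the reaction quotient is Q = [Al³⁺]/[Ag⁺]^3 = 7.36 × 10^5.
At 25 °C, E = E° − (0.0592/n) log Q = 2.46 − (0.0592/3)(5.867) = 2.460 − 0.116 = 2.344 V.

2.34 V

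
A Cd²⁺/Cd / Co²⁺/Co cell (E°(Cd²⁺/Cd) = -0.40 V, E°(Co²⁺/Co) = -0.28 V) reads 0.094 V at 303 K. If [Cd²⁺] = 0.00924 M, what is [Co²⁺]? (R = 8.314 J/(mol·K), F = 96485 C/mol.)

From the Nernst equation, ln Q = nF(E° − E)/RT = 2×96485×(0.12 − 0.094)/(8.314×303) = 1.992, so Q = 7.33.
With Q = [Cd²⁺]/[Co²⁺] and the known concentrations, [Co²⁺] in the denominator gives [Co²⁺] = 0.0013 M.

0.0013 M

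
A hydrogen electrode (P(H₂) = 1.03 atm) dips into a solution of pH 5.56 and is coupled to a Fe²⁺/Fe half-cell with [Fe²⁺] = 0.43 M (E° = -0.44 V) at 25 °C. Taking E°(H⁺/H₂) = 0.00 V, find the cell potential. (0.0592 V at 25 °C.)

The hydrogen couple is the cathode, so E°_cell = 0.44 V; n = 2.
[H⁺] = 10^(−5.56) = 2.8 × 10^-6 M, and Q = [Fe²⁺]·P(H₂) / [H⁺]^2 = 5.84 × 10^10.
E = E° − (0.0592/2) log Q = 0.44 − (0.0592/2)(10.766) = 0.121 V.

0.12 V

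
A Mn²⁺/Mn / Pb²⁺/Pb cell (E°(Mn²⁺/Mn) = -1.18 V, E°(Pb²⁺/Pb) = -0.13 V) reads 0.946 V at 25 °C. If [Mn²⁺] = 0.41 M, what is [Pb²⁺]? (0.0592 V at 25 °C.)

1.3 × 10^-4 M

From the Nernst equation, log Q = n(E° − E)/0.0592 = 2(1.05 − 0.946)/0.0592 = 3.514, so Q = 3260.
With Q = [Mn²⁺]/[Pb²⁺] and the known concentrations, [Pb²⁺] in the denominator gives [Pb²⁺] = 1.3 × 10^-4 M.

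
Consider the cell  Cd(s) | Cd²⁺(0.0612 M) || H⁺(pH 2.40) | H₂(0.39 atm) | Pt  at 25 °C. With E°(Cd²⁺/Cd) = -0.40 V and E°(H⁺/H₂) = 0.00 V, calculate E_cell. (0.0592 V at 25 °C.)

0.31 V

The hydrogen couple is the cathode, so E°_cell = 0.40 V; n = 2.
[H⁺] = 10^(−2.40) = 0.0040 M, and Q = [Cd²⁺]·P(H₂) / [H⁺]^2 = 1510.
E = E° − (0.0592/2) log Q = 0.40 − (0.0592/2)(3.178) = 0.306 V.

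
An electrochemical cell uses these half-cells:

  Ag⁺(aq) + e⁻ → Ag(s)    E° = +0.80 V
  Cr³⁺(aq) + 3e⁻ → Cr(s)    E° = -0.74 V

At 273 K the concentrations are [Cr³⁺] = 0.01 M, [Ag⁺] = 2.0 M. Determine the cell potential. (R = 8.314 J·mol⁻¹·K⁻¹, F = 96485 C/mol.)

The Ag⁺/Ag couple has the higher reduction potential and acts as the cathode, so E°_cell = +0.80 − (-0.74) = 1.54 V.
Balancing electrons gives n = 3; the reaction quotient is Q = [Cr³⁺]/[Ag⁺]^3 = 0.00125.
E = E° − (RT/nF) ln Q = 1.54 − (8.314×273)/(3×96485) × (-6.685) = 1.540 + 0.052 = 1.592 V.

1.59 V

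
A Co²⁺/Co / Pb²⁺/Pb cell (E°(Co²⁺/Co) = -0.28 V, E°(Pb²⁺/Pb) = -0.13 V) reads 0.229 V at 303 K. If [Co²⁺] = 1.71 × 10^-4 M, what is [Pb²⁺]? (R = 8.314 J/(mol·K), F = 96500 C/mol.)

0.073 M

From the Nernst equation, ln Q = nF(E° − E)/RT = 2×96500×(0.15 − 0.229)/(8.314×303) = -6.052, so Q = 0.00235.
With Q = [Co²⁺]/[Pb²⁺] and the known concentrations, [Pb²⁺] in the denominator gives [Pb²⁺] = 0.073 M.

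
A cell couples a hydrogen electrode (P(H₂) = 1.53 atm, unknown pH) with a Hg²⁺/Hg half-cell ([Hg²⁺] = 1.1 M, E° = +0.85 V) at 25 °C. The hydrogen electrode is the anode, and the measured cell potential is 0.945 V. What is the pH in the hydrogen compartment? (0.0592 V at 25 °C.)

pH = 1.49

E°_cell = 0.85 V and n = 2.
log Q = n(E° − E)/0.0592 = 2×(0.85 − 0.945)/0.0592 = -3.209.
With Q = [H⁺]^2 / ([Hg²⁺]·P(H₂)), solving for [H⁺] gives log[H⁺] = -1.492, so pH = 1.49.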